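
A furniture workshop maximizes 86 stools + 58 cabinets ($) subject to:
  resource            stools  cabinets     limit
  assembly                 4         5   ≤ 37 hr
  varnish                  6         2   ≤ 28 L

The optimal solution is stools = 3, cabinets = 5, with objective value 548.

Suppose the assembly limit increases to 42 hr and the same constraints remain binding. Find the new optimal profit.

588

Check each constraint at x*: assembly 37/37 (tight); varnish 28/28 (tight).
The binding rows give the dual system: 4·y_assembly + 6·y_varnish = 86 and 5·y_assembly + 2·y_varnish = 58.
This yields shadow prices y_assembly = 8, y_varnish = 9.
Δz = y_assembly·Δb = 8 × (5) = 40, so new z* = 548 + 40 = 588.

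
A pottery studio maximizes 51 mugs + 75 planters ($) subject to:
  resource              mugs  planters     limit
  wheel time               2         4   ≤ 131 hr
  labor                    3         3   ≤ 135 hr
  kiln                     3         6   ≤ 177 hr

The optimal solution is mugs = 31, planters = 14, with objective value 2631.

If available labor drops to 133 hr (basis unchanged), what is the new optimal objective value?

2613

At the optimum: wheel time uses 118 of 131 (slack = 13); labor uses 135 of 135 (binding); kiln uses 177 of 177 (binding).
Since wheel time is not tight, its dual is 0.
From A_Bᵀ y = c: 3·y_labor + 3·y_kiln = 51; 3·y_labor + 6·y_kiln = 75.
This yields shadow prices y_labor = 9, y_kiln = 8.
Δz = y_labor·Δb = 9 × (-2) = -18, so new z* = 2631 − 18 = 2613.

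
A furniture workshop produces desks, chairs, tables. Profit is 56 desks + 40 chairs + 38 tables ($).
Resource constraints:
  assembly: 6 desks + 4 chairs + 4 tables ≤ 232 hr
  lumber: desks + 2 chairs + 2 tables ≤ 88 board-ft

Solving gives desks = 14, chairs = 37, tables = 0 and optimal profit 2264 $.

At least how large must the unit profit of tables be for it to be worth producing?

At the optimum: assembly uses 232 of 232 (binding); lumber uses 88 of 88 (binding).
From A_Bᵀ y = c: 6·y_assembly + 1·y_lumber = 56; 4·y_assembly + 2·y_lumber = 40.
Solving: y_assembly = 9, y_lumber = 2.
tables enters the basis when its profit ≥ yᵀa₃ = 9·4 + 2·2 = 40.

40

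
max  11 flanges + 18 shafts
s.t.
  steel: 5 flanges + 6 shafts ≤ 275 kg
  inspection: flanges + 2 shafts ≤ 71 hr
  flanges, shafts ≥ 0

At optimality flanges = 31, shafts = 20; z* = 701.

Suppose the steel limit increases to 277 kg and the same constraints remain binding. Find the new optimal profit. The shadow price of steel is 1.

703

Δb = 2, so new z* = 701 + (1)·(2) = 701 + 2 = 703.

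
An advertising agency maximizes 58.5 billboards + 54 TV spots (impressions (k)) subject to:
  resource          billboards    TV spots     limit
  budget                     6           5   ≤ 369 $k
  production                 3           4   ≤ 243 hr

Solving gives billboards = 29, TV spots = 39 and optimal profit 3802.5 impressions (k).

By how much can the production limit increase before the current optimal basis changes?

52.2

Binding constraints: budget, production. The basis is B = [[6,5],[3,4]] with det 9.
Per unit increase in production, x* moves by d = (-0.5556, 0.6667).
The basis stays optimal until billboards reaches 0; allowable increase = 52.2 hr.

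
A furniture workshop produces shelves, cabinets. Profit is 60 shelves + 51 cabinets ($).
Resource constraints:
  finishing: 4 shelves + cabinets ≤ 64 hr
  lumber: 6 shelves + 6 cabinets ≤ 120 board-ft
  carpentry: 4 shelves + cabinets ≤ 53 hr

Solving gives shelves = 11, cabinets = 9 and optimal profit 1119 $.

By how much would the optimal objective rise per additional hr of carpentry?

At the optimum: finishing uses 53 of 64 (slack = 11); lumber uses 120 of 120 (binding); carpentry uses 53 of 53 (binding).
Since finishing is not tight, its dual is 0.
From A_Bᵀ y = c: 6·y_lumber + 4·y_carpentry = 60; 6·y_lumber + 1·y_carpentry = 51.
→ y_lumber = 8 and y_carpentry = 3.
Shadow price of carpentry = 3.

3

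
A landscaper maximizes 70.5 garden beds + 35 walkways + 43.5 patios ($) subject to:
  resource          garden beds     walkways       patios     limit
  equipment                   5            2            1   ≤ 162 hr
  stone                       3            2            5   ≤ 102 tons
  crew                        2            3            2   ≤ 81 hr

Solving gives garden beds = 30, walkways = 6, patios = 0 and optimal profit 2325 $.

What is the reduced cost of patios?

-8

At the optimum: equipment uses 162 of 162 (binding); stone uses 102 of 102 (binding); crew uses 78 of 81 (slack = 3).
Slack constraints have shadow price 0 (complementary slackness).
The binding rows give the dual system: 5·y_equipment + 3·y_stone = 70.5 and 2·y_equipment + 2·y_stone = 35.
This yields shadow prices y_equipment = 9, y_stone = 8.5.
Reduced cost of patios: c₃ − yᵀa₃ = 43.5 − (9·1 + 8.5·5) = 43.5 − 51.5 = -8.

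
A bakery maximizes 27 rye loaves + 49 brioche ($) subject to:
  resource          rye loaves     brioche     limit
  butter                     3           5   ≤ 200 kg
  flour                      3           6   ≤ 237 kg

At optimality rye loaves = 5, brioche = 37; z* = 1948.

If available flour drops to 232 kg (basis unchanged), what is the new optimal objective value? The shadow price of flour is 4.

1928

Δb = -5, so new z* = 1948 + (4)·(-5) = 1948 − 20 = 1928.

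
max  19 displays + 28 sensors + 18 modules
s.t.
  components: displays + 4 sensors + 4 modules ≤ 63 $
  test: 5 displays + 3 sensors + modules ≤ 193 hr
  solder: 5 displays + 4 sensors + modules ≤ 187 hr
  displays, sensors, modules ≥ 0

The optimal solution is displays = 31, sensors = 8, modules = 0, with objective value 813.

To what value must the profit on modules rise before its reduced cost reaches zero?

19

At the optimum: components uses 63 of 63 (binding); test uses 179 of 193 (slack = 14); solder uses 187 of 187 (binding).
By complementary slackness, y = 0 for the non-binding constraint.
The binding rows give the dual system: 1·y_components + 5·y_solder = 19 and 4·y_components + 4·y_solder = 28.
→ y_components = 4 and y_solder = 3.
modules enters the basis when its profit ≥ yᵀa₃ = 4·4 + 3·1 = 19.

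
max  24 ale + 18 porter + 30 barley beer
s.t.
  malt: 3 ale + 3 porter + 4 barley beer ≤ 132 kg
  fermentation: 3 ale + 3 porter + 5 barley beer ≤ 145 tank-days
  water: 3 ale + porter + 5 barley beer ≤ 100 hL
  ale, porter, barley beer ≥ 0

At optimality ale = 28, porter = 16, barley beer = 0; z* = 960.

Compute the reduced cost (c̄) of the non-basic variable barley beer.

At the optimum: malt uses 132 of 132 (binding); fermentation uses 132 of 145 (slack = 13); water uses 100 of 100 (binding).
Since fermentation is not tight, its dual is 0.
From A_Bᵀ y = c: 3·y_malt + 3·y_water = 24; 3·y_malt + 1·y_water = 18.
→ y_malt = 5 and y_water = 3.
Reduced cost of barley beer: c₃ − yᵀa₃ = 30 − (5·4 + 3·5) = 30 − 35 = -5.

-5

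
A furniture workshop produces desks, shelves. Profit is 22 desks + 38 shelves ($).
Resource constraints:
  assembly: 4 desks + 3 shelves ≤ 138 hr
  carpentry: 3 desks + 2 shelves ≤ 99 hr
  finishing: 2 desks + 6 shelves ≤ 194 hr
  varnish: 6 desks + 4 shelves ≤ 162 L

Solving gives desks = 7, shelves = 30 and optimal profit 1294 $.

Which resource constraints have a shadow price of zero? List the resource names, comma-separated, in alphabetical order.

assembly: 118/138 (slack 20)
carpentry: 81/99 (slack 18)
finishing: 194/194 (binding)
varnish: 162/162 (binding)
By complementary slackness, a constraint with positive slack has shadow price 0 → assembly, carpentry.

assembly, carpentry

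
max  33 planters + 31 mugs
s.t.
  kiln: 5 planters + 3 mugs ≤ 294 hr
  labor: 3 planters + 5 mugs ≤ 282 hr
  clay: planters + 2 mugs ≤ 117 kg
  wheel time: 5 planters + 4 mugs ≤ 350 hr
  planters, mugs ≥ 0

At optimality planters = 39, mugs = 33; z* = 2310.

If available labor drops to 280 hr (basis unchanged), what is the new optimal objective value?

Check each constraint at x*: kiln 294/294 (tight); labor 282/282 (tight); clay 105/117 (slack 12); wheel time 327/350 (slack 23).
Slack constraints have shadow price 0 (complementary slackness).
The binding rows give the dual system: 5·y_kiln + 3·y_labor = 33 and 3·y_kiln + 5·y_labor = 31.
Solving: y_kiln = 4.5, y_labor = 3.5.
Δz = y_labor·Δb = 3.5 × (-2) = -7, so new z* = 2310 − 7 = 2303.

2303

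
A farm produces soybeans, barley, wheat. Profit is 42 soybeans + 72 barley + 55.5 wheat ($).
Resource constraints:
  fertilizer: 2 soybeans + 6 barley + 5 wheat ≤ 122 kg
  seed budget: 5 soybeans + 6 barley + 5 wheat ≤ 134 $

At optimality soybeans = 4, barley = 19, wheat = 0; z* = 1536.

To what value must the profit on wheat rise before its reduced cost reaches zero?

60

At the optimum: fertilizer uses 122 of 122 (binding); seed budget uses 134 of 134 (binding).
Dual feasibility on the basic columns requires 2·y_fertilizer + 5·y_seed budget = 42, 6·y_fertilizer + 6·y_seed budget = 72.
Solving: y_fertilizer = 6, y_seed budget = 6.
wheat enters the basis when its profit ≥ yᵀa₃ = 6·5 + 6·5 = 60.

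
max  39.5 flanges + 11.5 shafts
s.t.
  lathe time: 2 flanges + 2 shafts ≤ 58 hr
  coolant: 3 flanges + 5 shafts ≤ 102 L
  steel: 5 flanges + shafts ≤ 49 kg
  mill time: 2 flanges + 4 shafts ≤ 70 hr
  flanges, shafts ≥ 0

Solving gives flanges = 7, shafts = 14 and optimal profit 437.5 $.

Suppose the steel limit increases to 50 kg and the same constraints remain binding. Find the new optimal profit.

Check each constraint at x*: lathe time 42/58 (slack 16); coolant 91/102 (slack 11); steel 49/49 (tight); mill time 70/70 (tight).
Slack constraints have shadow price 0 (complementary slackness).
Dual feasibility on the basic columns requires 5·y_steel + 2·y_mill time = 39.5, 1·y_steel + 4·y_mill time = 11.5.
This yields shadow prices y_steel = 7.5, y_mill time = 1.
Δz = y_steel·Δb = 7.5 × (1) = 7.5, so new z* = 437.5 + 7.5 = 445.

445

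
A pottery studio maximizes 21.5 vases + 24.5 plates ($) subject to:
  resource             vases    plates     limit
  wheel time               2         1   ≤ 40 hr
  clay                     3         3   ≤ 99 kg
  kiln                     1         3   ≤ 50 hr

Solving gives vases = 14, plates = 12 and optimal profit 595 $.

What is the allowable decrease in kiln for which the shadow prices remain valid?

Binding constraints: wheel time, kiln. The basis is B = [[2,1],[1,3]] with det 5.
Per unit decrease in kiln, x* moves by d = (0.2, -0.4).
The basis stays optimal until plates reaches 0; allowable decrease = 30 hr.

30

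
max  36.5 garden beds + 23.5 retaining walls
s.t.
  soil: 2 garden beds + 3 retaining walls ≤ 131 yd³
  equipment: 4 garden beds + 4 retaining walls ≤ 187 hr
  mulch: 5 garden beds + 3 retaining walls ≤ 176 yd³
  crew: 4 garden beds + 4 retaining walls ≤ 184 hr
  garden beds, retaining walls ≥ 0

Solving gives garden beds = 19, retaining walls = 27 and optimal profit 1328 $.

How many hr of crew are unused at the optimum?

crew used = 4·19 + 4·27 = 184; slack = 184 − 184 = 0.

0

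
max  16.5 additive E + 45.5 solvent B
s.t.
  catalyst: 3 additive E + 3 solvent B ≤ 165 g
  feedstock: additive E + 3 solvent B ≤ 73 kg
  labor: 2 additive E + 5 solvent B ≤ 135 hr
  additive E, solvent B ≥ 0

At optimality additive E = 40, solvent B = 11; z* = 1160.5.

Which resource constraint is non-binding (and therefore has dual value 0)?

catalyst: 153/165 (slack 12)
feedstock: 73/73 (binding)
labor: 135/135 (binding)
By complementary slackness, a constraint with positive slack has shadow price 0 → catalyst.

catalyst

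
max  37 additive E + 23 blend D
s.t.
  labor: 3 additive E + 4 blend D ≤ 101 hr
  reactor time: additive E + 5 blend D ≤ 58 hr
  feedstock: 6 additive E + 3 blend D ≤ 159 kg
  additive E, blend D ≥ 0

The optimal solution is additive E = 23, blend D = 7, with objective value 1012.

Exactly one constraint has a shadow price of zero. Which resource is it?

labor: 97/101 (slack 4)
reactor time: 58/58 (binding)
feedstock: 159/159 (binding)
By complementary slackness, a constraint with positive slack has shadow price 0 → labor.

labor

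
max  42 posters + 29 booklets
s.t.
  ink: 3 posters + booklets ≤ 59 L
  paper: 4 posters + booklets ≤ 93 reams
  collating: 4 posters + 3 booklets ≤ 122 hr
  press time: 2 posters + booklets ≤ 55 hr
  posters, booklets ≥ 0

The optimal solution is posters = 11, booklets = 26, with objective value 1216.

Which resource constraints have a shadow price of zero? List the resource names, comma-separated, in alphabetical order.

ink: 59/59 (binding)
paper: 70/93 (slack 23)
collating: 122/122 (binding)
press time: 48/55 (slack 7)
By complementary slackness, a constraint with positive slack has shadow price 0 → paper, press time.

paper, press time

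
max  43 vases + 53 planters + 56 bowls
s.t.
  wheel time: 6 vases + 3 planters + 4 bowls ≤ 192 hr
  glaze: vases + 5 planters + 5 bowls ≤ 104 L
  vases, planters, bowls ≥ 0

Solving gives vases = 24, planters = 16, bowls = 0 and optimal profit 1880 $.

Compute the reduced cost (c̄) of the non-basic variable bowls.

Both wheel time and glaze are binding at x*.
The binding rows give the dual system: 6·y_wheel time + 1·y_glaze = 43 and 3·y_wheel time + 5·y_glaze = 53.
→ y_wheel time = 6 and y_glaze = 7.
Reduced cost of bowls: c₃ − yᵀa₃ = 56 − (6·4 + 7·5) = 56 − 59 = -3.

-3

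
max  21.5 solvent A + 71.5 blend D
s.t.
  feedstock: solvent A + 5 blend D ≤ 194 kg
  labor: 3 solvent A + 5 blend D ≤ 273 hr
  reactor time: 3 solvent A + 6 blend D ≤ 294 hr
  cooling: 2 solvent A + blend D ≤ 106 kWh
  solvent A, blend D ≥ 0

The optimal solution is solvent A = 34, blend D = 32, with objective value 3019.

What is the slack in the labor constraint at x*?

labor used = 3·34 + 5·32 = 262; slack = 273 − 262 = 11.

11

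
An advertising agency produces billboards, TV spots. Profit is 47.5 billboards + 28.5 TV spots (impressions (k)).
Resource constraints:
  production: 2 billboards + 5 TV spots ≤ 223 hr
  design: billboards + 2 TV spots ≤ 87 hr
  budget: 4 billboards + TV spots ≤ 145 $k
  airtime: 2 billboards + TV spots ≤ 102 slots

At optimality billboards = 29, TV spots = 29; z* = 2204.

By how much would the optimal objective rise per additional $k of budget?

Binding: design and budget. Non-binding: production (20 unused), airtime (15 unused).
By complementary slackness, y = 0 for the non-binding constraints.
Dual feasibility on the basic columns requires 1·y_design + 4·y_budget = 47.5, 2·y_design + 1·y_budget = 28.5.
→ y_design = 9.5 and y_budget = 9.5.
Shadow price of budget = 9.5.

9.5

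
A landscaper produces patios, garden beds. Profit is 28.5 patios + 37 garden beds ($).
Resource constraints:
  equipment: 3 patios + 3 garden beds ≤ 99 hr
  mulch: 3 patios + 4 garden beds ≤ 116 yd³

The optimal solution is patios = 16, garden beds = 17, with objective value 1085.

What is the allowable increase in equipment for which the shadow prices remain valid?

Binding constraints: equipment, mulch. The basis is B = [[3,3],[3,4]] with det 3.
Per unit increase in equipment, x* moves by d = (1.3333, -1).
The basis stays optimal until garden beds reaches 0; allowable increase = 17 hr.

17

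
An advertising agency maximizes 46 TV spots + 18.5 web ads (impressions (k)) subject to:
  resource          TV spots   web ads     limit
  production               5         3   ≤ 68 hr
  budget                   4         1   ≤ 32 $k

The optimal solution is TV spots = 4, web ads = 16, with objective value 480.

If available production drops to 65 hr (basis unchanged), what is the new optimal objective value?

468

Both production and budget are binding at x*.
The binding rows give the dual system: 5·y_production + 4·y_budget = 46 and 3·y_production + 1·y_budget = 18.5.
→ y_production = 4 and y_budget = 6.5.
Δz = y_production·Δb = 4 × (-3) = -12, so new z* = 480 − 12 = 468.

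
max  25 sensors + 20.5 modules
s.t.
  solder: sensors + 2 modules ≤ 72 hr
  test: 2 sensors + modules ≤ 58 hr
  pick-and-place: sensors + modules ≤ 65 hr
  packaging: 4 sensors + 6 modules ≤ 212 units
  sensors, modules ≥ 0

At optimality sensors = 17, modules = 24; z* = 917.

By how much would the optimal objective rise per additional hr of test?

At the optimum: solder uses 65 of 72 (slack = 7); test uses 58 of 58 (binding); pick-and-place uses 41 of 65 (slack = 24); packaging uses 212 of 212 (binding).
By complementary slackness, y = 0 for the non-binding constraints.
Dual feasibility on the basic columns requires 2·y_test + 4·y_packaging = 25, 1·y_test + 6·y_packaging = 20.5.
Solving: y_test = 8.5, y_packaging = 2.
Shadow price of test = 8.5.

8.5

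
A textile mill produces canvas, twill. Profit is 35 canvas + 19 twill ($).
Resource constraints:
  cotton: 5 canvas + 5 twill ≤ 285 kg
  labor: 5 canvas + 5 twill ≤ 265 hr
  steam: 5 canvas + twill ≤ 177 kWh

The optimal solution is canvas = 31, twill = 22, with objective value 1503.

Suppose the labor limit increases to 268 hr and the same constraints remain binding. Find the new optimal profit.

1512

Check each constraint at x*: cotton 265/285 (slack 20); labor 265/265 (tight); steam 177/177 (tight).
By complementary slackness, y = 0 for the non-binding constraint.
Dual feasibility on the basic columns requires 5·y_labor + 5·y_steam = 35, 5·y_labor + 1·y_steam = 19.
This yields shadow prices y_labor = 3, y_steam = 4.
Δz = y_labor·Δb = 3 × (3) = 9, so new z* = 1503 + 9 = 1512.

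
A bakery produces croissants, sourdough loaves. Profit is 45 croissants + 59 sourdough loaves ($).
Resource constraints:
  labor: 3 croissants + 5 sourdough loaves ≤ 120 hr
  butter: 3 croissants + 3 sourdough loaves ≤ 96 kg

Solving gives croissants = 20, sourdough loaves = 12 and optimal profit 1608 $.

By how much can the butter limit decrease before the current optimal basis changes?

24

Binding constraints: labor, butter. The basis is B = [[3,5],[3,3]] with det -6.
Per unit decrease in butter, x* moves by d = (-0.8333, 0.5).
The basis stays optimal until croissants reaches 0; allowable decrease = 24 kg.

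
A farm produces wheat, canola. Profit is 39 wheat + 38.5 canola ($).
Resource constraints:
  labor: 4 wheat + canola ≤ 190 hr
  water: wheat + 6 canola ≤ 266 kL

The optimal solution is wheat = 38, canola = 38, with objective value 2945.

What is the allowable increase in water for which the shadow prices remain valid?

874

Binding constraints: labor, water. The basis is B = [[4,1],[1,6]] with det 23.
Per unit increase in water, x* moves by d = (-0.0435, 0.1739).
The basis stays optimal until wheat reaches 0; allowable increase = 874 kL.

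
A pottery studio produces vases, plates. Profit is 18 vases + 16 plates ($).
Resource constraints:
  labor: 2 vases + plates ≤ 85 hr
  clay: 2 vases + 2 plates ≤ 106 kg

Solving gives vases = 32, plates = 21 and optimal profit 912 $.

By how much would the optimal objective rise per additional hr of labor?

At the optimum: labor uses 85 of 85 (binding); clay uses 106 of 106 (binding).
The binding rows give the dual system: 2·y_labor + 2·y_clay = 18 and 1·y_labor + 2·y_clay = 16.
→ y_labor = 2 and y_clay = 7.
Shadow price of labor = 2.

2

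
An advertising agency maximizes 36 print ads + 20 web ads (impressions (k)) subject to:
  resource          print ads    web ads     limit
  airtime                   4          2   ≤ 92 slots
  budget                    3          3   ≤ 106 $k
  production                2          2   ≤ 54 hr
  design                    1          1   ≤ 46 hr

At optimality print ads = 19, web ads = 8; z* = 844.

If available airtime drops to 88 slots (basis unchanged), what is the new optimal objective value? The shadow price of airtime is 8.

812

Δb = -4, so new z* = 844 + (8)·(-4) = 844 − 32 = 812.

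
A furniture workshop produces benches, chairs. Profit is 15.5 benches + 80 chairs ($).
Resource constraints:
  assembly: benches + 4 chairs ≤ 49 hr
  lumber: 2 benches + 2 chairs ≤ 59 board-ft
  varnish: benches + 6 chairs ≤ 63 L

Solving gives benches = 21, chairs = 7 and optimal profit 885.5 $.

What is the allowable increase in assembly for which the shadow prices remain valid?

Binding constraints: assembly, varnish. The basis is B = [[1,4],[1,6]] with det 2.
Per unit increase in assembly, x* moves by d = (3, -0.5).
The basis stays optimal until lumber becomes binding; allowable increase = 0.6 hr.

0.6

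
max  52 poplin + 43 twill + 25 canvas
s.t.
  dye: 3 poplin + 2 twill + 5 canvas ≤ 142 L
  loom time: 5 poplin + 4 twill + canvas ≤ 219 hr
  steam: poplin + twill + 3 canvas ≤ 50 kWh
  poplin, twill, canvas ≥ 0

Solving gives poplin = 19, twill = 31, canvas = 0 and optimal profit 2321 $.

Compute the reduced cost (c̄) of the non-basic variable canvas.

Binding: loom time and steam. Non-binding: dye (23 unused).
Since dye is not tight, its dual is 0.
Dual feasibility on the basic columns requires 5·y_loom time + 1·y_steam = 52, 4·y_loom time + 1·y_steam = 43.
This yields shadow prices y_loom time = 9, y_steam = 7.
Reduced cost of canvas: c₃ − yᵀa₃ = 25 − (9·1 + 7·3) = 25 − 30 = -5.

-5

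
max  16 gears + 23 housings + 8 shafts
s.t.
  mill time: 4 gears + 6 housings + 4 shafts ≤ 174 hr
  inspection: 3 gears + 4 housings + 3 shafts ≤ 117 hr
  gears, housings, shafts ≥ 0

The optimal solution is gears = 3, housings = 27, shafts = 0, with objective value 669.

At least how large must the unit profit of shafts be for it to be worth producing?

Both mill time and inspection are binding at x*.
The binding rows give the dual system: 4·y_mill time + 3·y_inspection = 16 and 6·y_mill time + 4·y_inspection = 23.
This yields shadow prices y_mill time = 2.5, y_inspection = 2.
shafts enters the basis when its profit ≥ yᵀa₃ = 2.5·4 + 2·3 = 16.

16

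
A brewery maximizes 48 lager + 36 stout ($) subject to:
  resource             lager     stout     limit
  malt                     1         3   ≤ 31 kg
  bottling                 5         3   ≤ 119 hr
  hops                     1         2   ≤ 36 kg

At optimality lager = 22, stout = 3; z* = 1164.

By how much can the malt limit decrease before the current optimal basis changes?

7.2

Binding constraints: malt, bottling. The basis is B = [[1,3],[5,3]] with det -12.
Per unit decrease in malt, x* moves by d = (0.25, -0.4167).
The basis stays optimal until stout reaches 0; allowable decrease = 7.2 kg.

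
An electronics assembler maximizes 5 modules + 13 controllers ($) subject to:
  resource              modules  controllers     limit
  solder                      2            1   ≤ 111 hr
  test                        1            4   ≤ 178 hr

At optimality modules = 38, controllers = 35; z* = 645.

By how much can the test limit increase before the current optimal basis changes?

266

Binding constraints: solder, test. The basis is B = [[2,1],[1,4]] with det 7.
Per unit increase in test, x* moves by d = (-0.1429, 0.2857).
The basis stays optimal until modules reaches 0; allowable increase = 266 hr.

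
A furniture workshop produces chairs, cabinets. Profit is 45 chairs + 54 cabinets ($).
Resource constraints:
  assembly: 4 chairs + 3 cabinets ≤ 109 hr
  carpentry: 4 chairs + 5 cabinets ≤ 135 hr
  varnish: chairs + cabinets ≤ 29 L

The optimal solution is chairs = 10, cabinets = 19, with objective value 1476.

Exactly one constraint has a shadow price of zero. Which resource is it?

assembly: 97/109 (slack 12)
carpentry: 135/135 (binding)
varnish: 29/29 (binding)
By complementary slackness, a constraint with positive slack has shadow price 0 → assembly.

assembly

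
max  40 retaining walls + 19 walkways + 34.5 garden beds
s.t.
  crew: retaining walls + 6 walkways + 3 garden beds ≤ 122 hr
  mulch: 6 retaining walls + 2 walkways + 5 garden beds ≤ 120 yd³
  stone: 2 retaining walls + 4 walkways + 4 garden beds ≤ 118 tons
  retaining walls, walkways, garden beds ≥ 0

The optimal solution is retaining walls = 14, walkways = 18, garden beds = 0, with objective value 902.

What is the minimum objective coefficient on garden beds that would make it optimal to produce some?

Check each constraint at x*: crew 122/122 (tight); mulch 120/120 (tight); stone 100/118 (slack 18).
By complementary slackness, y = 0 for the non-binding constraint.
From A_Bᵀ y = c: 1·y_crew + 6·y_mulch = 40; 6·y_crew + 2·y_mulch = 19.
→ y_crew = 1 and y_mulch = 6.5.
garden beds enters the basis when its profit ≥ yᵀa₃ = 1·3 + 6.5·5 = 35.5.

35.5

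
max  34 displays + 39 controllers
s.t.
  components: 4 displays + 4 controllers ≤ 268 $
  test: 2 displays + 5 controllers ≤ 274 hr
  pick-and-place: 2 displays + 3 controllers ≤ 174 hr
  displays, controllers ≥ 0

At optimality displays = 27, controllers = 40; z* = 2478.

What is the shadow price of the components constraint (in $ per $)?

At the optimum: components uses 268 of 268 (binding); test uses 254 of 274 (slack = 20); pick-and-place uses 174 of 174 (binding).
By complementary slackness, y = 0 for the non-binding constraint.
From A_Bᵀ y = c: 4·y_components + 2·y_pick-and-place = 34; 4·y_components + 3·y_pick-and-place = 39.
This yields shadow prices y_components = 6, y_pick-and-place = 5.
Shadow price of components = 6.

6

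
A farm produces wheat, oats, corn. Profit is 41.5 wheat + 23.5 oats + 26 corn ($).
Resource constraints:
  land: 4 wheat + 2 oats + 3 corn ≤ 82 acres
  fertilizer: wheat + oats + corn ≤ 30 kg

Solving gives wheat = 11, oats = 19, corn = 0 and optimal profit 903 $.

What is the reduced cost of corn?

-6.5

At the optimum: land uses 82 of 82 (binding); fertilizer uses 30 of 30 (binding).
From A_Bᵀ y = c: 4·y_land + 1·y_fertilizer = 41.5; 2·y_land + 1·y_fertilizer = 23.5.
→ y_land = 9 and y_fertilizer = 5.5.
Reduced cost of corn: c₃ − yᵀa₃ = 26 − (9·3 + 5.5·1) = 26 − 32.5 = -6.5.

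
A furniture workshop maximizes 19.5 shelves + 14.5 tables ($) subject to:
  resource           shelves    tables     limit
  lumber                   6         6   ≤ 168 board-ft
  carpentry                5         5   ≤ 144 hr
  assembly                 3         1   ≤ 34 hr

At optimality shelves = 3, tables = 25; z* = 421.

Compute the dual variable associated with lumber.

Binding: lumber and assembly. Non-binding: carpentry (4 unused).
Since carpentry is not tight, its dual is 0.
From A_Bᵀ y = c: 6·y_lumber + 3·y_assembly = 19.5; 6·y_lumber + 1·y_assembly = 14.5.
→ y_lumber = 2 and y_assembly = 2.5.
Shadow price of lumber = 2.

2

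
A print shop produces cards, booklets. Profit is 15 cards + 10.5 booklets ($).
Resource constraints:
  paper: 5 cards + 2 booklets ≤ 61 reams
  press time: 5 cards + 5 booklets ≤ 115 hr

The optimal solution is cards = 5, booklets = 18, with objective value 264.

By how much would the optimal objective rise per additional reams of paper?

Both paper and press time are binding at x*.
Dual feasibility on the basic columns requires 5·y_paper + 5·y_press time = 15, 2·y_paper + 5·y_press time = 10.5.
→ y_paper = 1.5 and y_press time = 1.5.
Shadow price of paper = 1.5.

1.5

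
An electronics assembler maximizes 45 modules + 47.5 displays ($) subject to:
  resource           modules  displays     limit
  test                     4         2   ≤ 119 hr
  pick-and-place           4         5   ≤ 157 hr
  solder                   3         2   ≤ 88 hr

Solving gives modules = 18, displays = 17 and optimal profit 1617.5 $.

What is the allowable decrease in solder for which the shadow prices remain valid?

Binding constraints: pick-and-place, solder. The basis is B = [[4,5],[3,2]] with det -7.
Per unit decrease in solder, x* moves by d = (-0.7143, 0.5714).
The basis stays optimal until modules reaches 0; allowable decrease = 25.2 hr.

25.2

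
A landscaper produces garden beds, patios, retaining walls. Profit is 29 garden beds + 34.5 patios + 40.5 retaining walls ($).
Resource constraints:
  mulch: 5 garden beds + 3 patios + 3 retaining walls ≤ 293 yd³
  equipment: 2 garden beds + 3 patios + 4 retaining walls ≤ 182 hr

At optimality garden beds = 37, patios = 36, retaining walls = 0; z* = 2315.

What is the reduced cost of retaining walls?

-3.5

Both mulch and equipment are binding at x*.
The binding rows give the dual system: 5·y_mulch + 2·y_equipment = 29 and 3·y_mulch + 3·y_equipment = 34.5.
Solving: y_mulch = 2, y_equipment = 9.5.
Reduced cost of retaining walls: c₃ − yᵀa₃ = 40.5 − (2·3 + 9.5·4) = 40.5 − 44 = -3.5.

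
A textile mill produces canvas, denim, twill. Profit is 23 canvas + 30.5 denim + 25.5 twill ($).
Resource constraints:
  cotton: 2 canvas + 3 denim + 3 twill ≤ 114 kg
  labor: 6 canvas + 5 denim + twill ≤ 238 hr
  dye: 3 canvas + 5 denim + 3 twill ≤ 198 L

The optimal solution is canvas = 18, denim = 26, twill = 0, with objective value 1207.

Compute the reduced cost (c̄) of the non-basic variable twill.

Check each constraint at x*: cotton 114/114 (tight); labor 238/238 (tight); dye 184/198 (slack 14).
Since dye is not tight, its dual is 0.
From A_Bᵀ y = c: 2·y_cotton + 6·y_labor = 23; 3·y_cotton + 5·y_labor = 30.5.
→ y_cotton = 8.5 and y_labor = 1.
Reduced cost of twill: c₃ − yᵀa₃ = 25.5 − (8.5·3 + 1·1) = 25.5 − 26.5 = -1.

-1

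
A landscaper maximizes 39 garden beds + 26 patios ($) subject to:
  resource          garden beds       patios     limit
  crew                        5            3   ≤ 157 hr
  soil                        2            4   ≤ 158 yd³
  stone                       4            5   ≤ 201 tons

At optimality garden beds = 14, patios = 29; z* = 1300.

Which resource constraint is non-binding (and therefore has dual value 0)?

crew: 157/157 (binding)
soil: 144/158 (slack 14)
stone: 201/201 (binding)
By complementary slackness, a constraint with positive slack has shadow price 0 → soil.

soil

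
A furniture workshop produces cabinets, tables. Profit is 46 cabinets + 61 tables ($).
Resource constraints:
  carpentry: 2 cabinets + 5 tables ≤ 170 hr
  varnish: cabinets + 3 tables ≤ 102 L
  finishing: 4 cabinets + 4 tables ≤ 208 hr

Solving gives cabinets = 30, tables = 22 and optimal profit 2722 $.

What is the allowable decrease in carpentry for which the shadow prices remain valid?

Binding constraints: carpentry, finishing. The basis is B = [[2,5],[4,4]] with det -12.
Per unit decrease in carpentry, x* moves by d = (0.3333, -0.3333).
The basis stays optimal until tables reaches 0; allowable decrease = 66 hr.

66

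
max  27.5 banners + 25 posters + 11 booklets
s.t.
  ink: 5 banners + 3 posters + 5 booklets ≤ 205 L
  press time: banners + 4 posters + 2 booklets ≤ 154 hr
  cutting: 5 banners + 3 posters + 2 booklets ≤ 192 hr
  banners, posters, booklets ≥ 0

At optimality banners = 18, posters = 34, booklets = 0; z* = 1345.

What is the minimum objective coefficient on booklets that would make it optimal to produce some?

Binding: press time and cutting. Non-binding: ink (13 unused).
Since ink is not tight, its dual is 0.
The binding rows give the dual system: 1·y_press time + 5·y_cutting = 27.5 and 4·y_press time + 3·y_cutting = 25.
This yields shadow prices y_press time = 2.5, y_cutting = 5.
booklets enters the basis when its profit ≥ yᵀa₃ = 2.5·2 + 5·2 = 15.

15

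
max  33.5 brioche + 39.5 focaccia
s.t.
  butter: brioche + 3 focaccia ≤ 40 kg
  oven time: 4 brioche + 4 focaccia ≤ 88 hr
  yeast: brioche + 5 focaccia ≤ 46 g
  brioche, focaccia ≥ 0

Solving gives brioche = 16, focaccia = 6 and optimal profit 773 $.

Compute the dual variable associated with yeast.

1.5

At the optimum: butter uses 34 of 40 (slack = 6); oven time uses 88 of 88 (binding); yeast uses 46 of 46 (binding).
By complementary slackness, y = 0 for the non-binding constraint.
From A_Bᵀ y = c: 4·y_oven time + 1·y_yeast = 33.5; 4·y_oven time + 5·y_yeast = 39.5.
Solving: y_oven time = 8, y_yeast = 1.5.
Shadow price of yeast = 1.5.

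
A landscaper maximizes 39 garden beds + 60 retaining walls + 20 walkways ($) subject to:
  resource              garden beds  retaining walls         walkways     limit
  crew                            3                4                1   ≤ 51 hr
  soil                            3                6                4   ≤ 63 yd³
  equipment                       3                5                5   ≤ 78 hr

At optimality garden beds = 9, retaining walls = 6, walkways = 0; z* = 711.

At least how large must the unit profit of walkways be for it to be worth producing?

25

Binding: crew and soil. Non-binding: equipment (21 unused).
Slack constraints have shadow price 0 (complementary slackness).
Dual feasibility on the basic columns requires 3·y_crew + 3·y_soil = 39, 4·y_crew + 6·y_soil = 60.
Solving: y_crew = 9, y_soil = 4.
walkways enters the basis when its profit ≥ yᵀa₃ = 9·1 + 4·4 = 25.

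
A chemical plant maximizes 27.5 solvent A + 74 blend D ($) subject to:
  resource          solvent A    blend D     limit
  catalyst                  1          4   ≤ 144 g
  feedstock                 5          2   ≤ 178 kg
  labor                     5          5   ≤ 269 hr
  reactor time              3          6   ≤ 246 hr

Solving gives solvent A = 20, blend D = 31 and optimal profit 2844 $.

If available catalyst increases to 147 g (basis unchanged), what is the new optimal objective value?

Check each constraint at x*: catalyst 144/144 (tight); feedstock 162/178 (slack 16); labor 255/269 (slack 14); reactor time 246/246 (tight).
Slack constraints have shadow price 0 (complementary slackness).
The binding rows give the dual system: 1·y_catalyst + 3·y_reactor time = 27.5 and 4·y_catalyst + 6·y_reactor time = 74.
This yields shadow prices y_catalyst = 9.5, y_reactor time = 6.
Δz = y_catalyst·Δb = 9.5 × (3) = 28.5, so new z* = 2844 + 28.5 = 2872.5.

2872.5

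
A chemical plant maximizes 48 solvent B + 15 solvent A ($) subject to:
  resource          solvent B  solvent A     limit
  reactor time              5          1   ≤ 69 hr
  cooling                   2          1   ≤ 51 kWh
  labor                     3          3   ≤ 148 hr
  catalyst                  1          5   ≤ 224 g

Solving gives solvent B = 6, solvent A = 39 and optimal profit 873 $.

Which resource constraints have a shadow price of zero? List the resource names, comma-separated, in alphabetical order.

catalyst, labor

reactor time: 69/69 (binding)
cooling: 51/51 (binding)
labor: 135/148 (slack 13)
catalyst: 201/224 (slack 23)
By complementary slackness, a constraint with positive slack has shadow price 0 → catalyst, labor.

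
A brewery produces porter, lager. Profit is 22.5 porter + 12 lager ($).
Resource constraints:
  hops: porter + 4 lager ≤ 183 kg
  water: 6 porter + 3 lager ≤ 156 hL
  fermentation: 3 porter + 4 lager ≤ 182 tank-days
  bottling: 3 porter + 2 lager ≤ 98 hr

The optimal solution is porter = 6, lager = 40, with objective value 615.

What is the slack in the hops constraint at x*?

17

hops used = 1·6 + 4·40 = 166; slack = 183 − 166 = 17.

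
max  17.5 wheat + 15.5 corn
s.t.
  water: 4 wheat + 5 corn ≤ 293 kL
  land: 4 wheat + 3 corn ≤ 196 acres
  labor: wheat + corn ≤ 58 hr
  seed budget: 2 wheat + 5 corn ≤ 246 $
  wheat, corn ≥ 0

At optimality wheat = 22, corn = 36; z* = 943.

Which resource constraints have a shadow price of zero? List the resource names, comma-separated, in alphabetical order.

water: 268/293 (slack 25)
land: 196/196 (binding)
labor: 58/58 (binding)
seed budget: 224/246 (slack 22)
By complementary slackness, a constraint with positive slack has shadow price 0 → seed budget, water.

seed budget, water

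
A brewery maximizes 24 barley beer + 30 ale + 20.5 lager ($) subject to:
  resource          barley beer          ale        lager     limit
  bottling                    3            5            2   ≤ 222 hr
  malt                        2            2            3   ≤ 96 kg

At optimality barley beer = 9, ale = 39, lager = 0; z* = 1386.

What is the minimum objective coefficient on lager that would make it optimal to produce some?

Check each constraint at x*: bottling 222/222 (tight); malt 96/96 (tight).
Dual feasibility on the basic columns requires 3·y_bottling + 2·y_malt = 24, 5·y_bottling + 2·y_malt = 30.
→ y_bottling = 3 and y_malt = 7.5.
lager enters the basis when its profit ≥ yᵀa₃ = 3·2 + 7.5·3 = 28.5.

28.5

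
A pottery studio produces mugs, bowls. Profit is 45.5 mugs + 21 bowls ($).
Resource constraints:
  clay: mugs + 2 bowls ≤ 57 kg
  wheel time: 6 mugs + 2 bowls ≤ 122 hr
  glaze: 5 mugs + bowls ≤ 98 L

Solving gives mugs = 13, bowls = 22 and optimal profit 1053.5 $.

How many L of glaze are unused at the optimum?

11

glaze used = 5·13 + 1·22 = 87; slack = 98 − 87 = 11.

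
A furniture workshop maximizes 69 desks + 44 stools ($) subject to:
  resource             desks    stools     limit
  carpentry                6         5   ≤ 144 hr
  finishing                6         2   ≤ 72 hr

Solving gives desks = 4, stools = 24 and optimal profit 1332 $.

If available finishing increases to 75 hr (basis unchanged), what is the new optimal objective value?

Check each constraint at x*: carpentry 144/144 (tight); finishing 72/72 (tight).
The binding rows give the dual system: 6·y_carpentry + 6·y_finishing = 69 and 5·y_carpentry + 2·y_finishing = 44.
Solving: y_carpentry = 7, y_finishing = 4.5.
Δz = y_finishing·Δb = 4.5 × (3) = 13.5, so new z* = 1332 + 13.5 = 1345.5.

1345.5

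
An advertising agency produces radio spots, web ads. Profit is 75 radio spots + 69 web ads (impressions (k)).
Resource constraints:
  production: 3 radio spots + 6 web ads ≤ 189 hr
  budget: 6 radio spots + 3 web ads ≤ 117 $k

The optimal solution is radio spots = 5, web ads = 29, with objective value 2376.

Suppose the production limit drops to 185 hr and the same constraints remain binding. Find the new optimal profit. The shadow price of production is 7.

2348

Δb = -4, so new z* = 2376 + (7)·(-4) = 2376 − 28 = 2348.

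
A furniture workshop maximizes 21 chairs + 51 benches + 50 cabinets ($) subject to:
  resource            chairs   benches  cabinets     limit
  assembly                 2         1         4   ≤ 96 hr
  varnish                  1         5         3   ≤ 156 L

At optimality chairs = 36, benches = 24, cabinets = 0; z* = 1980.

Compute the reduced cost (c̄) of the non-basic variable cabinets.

-1

At the optimum: assembly uses 96 of 96 (binding); varnish uses 156 of 156 (binding).
The binding rows give the dual system: 2·y_assembly + 1·y_varnish = 21 and 1·y_assembly + 5·y_varnish = 51.
Solving: y_assembly = 6, y_varnish = 9.
Reduced cost of cabinets: c₃ − yᵀa₃ = 50 − (6·4 + 9·3) = 50 − 51 = -1.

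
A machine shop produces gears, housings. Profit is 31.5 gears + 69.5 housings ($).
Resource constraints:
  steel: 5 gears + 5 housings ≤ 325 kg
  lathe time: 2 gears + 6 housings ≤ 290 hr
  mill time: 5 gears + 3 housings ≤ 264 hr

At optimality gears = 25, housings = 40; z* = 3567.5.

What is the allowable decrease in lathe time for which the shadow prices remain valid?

Binding constraints: steel, lathe time. The basis is B = [[5,5],[2,6]] with det 20.
Per unit decrease in lathe time, x* moves by d = (0.25, -0.25).
The basis stays optimal until mill time becomes binding; allowable decrease = 38 hr.

38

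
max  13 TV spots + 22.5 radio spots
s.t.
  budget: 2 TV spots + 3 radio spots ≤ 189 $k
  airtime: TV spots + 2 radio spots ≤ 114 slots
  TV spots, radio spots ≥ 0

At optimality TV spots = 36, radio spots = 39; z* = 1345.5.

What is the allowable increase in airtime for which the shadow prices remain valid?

12

Binding constraints: budget, airtime. The basis is B = [[2,3],[1,2]] with det 1.
Per unit increase in airtime, x* moves by d = (-3, 2).
The basis stays optimal until TV spots reaches 0; allowable increase = 12 slots.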